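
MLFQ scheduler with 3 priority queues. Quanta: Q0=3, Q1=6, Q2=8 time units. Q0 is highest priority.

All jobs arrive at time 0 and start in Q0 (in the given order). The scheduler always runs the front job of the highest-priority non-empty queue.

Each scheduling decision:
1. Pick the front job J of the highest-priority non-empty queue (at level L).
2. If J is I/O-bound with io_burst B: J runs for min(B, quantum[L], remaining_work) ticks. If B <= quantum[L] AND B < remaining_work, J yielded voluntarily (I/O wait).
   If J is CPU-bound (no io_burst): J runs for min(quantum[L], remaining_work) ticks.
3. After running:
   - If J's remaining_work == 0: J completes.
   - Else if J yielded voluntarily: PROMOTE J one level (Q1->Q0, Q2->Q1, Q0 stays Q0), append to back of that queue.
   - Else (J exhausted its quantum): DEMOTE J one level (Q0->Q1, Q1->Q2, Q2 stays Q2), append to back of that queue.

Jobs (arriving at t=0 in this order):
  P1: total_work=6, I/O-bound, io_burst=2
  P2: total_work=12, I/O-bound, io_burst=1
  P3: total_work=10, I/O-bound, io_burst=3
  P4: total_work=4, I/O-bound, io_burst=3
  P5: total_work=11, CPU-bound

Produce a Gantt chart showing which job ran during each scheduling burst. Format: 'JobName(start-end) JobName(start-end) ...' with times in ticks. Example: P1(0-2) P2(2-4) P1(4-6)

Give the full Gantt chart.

t=0-2: P1@Q0 runs 2, rem=4, I/O yield, promote→Q0. Q0=[P2,P3,P4,P5,P1] Q1=[] Q2=[]
t=2-3: P2@Q0 runs 1, rem=11, I/O yield, promote→Q0. Q0=[P3,P4,P5,P1,P2] Q1=[] Q2=[]
t=3-6: P3@Q0 runs 3, rem=7, I/O yield, promote→Q0. Q0=[P4,P5,P1,P2,P3] Q1=[] Q2=[]
t=6-9: P4@Q0 runs 3, rem=1, I/O yield, promote→Q0. Q0=[P5,P1,P2,P3,P4] Q1=[] Q2=[]
t=9-12: P5@Q0 runs 3, rem=8, quantum used, demote→Q1. Q0=[P1,P2,P3,P4] Q1=[P5] Q2=[]
t=12-14: P1@Q0 runs 2, rem=2, I/O yield, promote→Q0. Q0=[P2,P3,P4,P1] Q1=[P5] Q2=[]
t=14-15: P2@Q0 runs 1, rem=10, I/O yield, promote→Q0. Q0=[P3,P4,P1,P2] Q1=[P5] Q2=[]
t=15-18: P3@Q0 runs 3, rem=4, I/O yield, promote→Q0. Q0=[P4,P1,P2,P3] Q1=[P5] Q2=[]
t=18-19: P4@Q0 runs 1, rem=0, completes. Q0=[P1,P2,P3] Q1=[P5] Q2=[]
t=19-21: P1@Q0 runs 2, rem=0, completes. Q0=[P2,P3] Q1=[P5] Q2=[]
t=21-22: P2@Q0 runs 1, rem=9, I/O yield, promote→Q0. Q0=[P3,P2] Q1=[P5] Q2=[]
t=22-25: P3@Q0 runs 3, rem=1, I/O yield, promote→Q0. Q0=[P2,P3] Q1=[P5] Q2=[]
t=25-26: P2@Q0 runs 1, rem=8, I/O yield, promote→Q0. Q0=[P3,P2] Q1=[P5] Q2=[]
t=26-27: P3@Q0 runs 1, rem=0, completes. Q0=[P2] Q1=[P5] Q2=[]
t=27-28: P2@Q0 runs 1, rem=7, I/O yield, promote→Q0. Q0=[P2] Q1=[P5] Q2=[]
t=28-29: P2@Q0 runs 1, rem=6, I/O yield, promote→Q0. Q0=[P2] Q1=[P5] Q2=[]
t=29-30: P2@Q0 runs 1, rem=5, I/O yield, promote→Q0. Q0=[P2] Q1=[P5] Q2=[]
t=30-31: P2@Q0 runs 1, rem=4, I/O yield, promote→Q0. Q0=[P2] Q1=[P5] Q2=[]
t=31-32: P2@Q0 runs 1, rem=3, I/O yield, promote→Q0. Q0=[P2] Q1=[P5] Q2=[]
t=32-33: P2@Q0 runs 1, rem=2, I/O yield, promote→Q0. Q0=[P2] Q1=[P5] Q2=[]
t=33-34: P2@Q0 runs 1, rem=1, I/O yield, promote→Q0. Q0=[P2] Q1=[P5] Q2=[]
t=34-35: P2@Q0 runs 1, rem=0, completes. Q0=[] Q1=[P5] Q2=[]
t=35-41: P5@Q1 runs 6, rem=2, quantum used, demote→Q2. Q0=[] Q1=[] Q2=[P5]
t=41-43: P5@Q2 runs 2, rem=0, completes. Q0=[] Q1=[] Q2=[]

Answer: P1(0-2) P2(2-3) P3(3-6) P4(6-9) P5(9-12) P1(12-14) P2(14-15) P3(15-18) P4(18-19) P1(19-21) P2(21-22) P3(22-25) P2(25-26) P3(26-27) P2(27-28) P2(28-29) P2(29-30) P2(30-31) P2(31-32) P2(32-33) P2(33-34) P2(34-35) P5(35-41) P5(41-43)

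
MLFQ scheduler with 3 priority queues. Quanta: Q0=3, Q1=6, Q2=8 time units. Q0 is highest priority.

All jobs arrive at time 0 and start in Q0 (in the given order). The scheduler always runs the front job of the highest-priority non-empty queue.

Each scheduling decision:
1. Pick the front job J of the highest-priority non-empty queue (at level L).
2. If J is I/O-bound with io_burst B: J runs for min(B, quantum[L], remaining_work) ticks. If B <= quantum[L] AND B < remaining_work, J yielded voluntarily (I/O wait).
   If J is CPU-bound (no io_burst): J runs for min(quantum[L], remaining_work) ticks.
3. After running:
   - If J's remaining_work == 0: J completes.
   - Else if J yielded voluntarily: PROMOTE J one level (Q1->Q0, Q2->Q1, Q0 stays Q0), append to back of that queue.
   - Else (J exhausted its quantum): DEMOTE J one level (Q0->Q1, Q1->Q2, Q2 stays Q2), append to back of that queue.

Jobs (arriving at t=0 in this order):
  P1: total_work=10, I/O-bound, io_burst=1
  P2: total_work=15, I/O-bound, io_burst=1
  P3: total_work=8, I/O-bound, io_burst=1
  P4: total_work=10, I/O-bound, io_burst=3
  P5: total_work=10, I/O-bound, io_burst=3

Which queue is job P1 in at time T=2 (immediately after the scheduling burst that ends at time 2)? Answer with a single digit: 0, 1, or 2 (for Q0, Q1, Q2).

Answer: 0

Derivation:
t=0-1: P1@Q0 runs 1, rem=9, I/O yield, promote→Q0. Q0=[P2,P3,P4,P5,P1] Q1=[] Q2=[]
t=1-2: P2@Q0 runs 1, rem=14, I/O yield, promote→Q0. Q0=[P3,P4,P5,P1,P2] Q1=[] Q2=[]
t=2-3: P3@Q0 runs 1, rem=7, I/O yield, promote→Q0. Q0=[P4,P5,P1,P2,P3] Q1=[] Q2=[]
t=3-6: P4@Q0 runs 3, rem=7, I/O yield, promote→Q0. Q0=[P5,P1,P2,P3,P4] Q1=[] Q2=[]
t=6-9: P5@Q0 runs 3, rem=7, I/O yield, promote→Q0. Q0=[P1,P2,P3,P4,P5] Q1=[] Q2=[]
t=9-10: P1@Q0 runs 1, rem=8, I/O yield, promote→Q0. Q0=[P2,P3,P4,P5,P1] Q1=[] Q2=[]
t=10-11: P2@Q0 runs 1, rem=13, I/O yield, promote→Q0. Q0=[P3,P4,P5,P1,P2] Q1=[] Q2=[]
t=11-12: P3@Q0 runs 1, rem=6, I/O yield, promote→Q0. Q0=[P4,P5,P1,P2,P3] Q1=[] Q2=[]
t=12-15: P4@Q0 runs 3, rem=4, I/O yield, promote→Q0. Q0=[P5,P1,P2,P3,P4] Q1=[] Q2=[]
t=15-18: P5@Q0 runs 3, rem=4, I/O yield, promote→Q0. Q0=[P1,P2,P3,P4,P5] Q1=[] Q2=[]
t=18-19: P1@Q0 runs 1, rem=7, I/O yield, promote→Q0. Q0=[P2,P3,P4,P5,P1] Q1=[] Q2=[]
t=19-20: P2@Q0 runs 1, rem=12, I/O yield, promote→Q0. Q0=[P3,P4,P5,P1,P2] Q1=[] Q2=[]
t=20-21: P3@Q0 runs 1, rem=5, I/O yield, promote→Q0. Q0=[P4,P5,P1,P2,P3] Q1=[] Q2=[]
t=21-24: P4@Q0 runs 3, rem=1, I/O yield, promote→Q0. Q0=[P5,P1,P2,P3,P4] Q1=[] Q2=[]
t=24-27: P5@Q0 runs 3, rem=1, I/O yield, promote→Q0. Q0=[P1,P2,P3,P4,P5] Q1=[] Q2=[]
t=27-28: P1@Q0 runs 1, rem=6, I/O yield, promote→Q0. Q0=[P2,P3,P4,P5,P1] Q1=[] Q2=[]
t=28-29: P2@Q0 runs 1, rem=11, I/O yield, promote→Q0. Q0=[P3,P4,P5,P1,P2] Q1=[] Q2=[]
t=29-30: P3@Q0 runs 1, rem=4, I/O yield, promote→Q0. Q0=[P4,P5,P1,P2,P3] Q1=[] Q2=[]
t=30-31: P4@Q0 runs 1, rem=0, completes. Q0=[P5,P1,P2,P3] Q1=[] Q2=[]
t=31-32: P5@Q0 runs 1, rem=0, completes. Q0=[P1,P2,P3] Q1=[] Q2=[]
t=32-33: P1@Q0 runs 1, rem=5, I/O yield, promote→Q0. Q0=[P2,P3,P1] Q1=[] Q2=[]
t=33-34: P2@Q0 runs 1, rem=10, I/O yield, promote→Q0. Q0=[P3,P1,P2] Q1=[] Q2=[]
t=34-35: P3@Q0 runs 1, rem=3, I/O yield, promote→Q0. Q0=[P1,P2,P3] Q1=[] Q2=[]
t=35-36: P1@Q0 runs 1, rem=4, I/O yield, promote→Q0. Q0=[P2,P3,P1] Q1=[] Q2=[]
t=36-37: P2@Q0 runs 1, rem=9, I/O yield, promote→Q0. Q0=[P3,P1,P2] Q1=[] Q2=[]
t=37-38: P3@Q0 runs 1, rem=2, I/O yield, promote→Q0. Q0=[P1,P2,P3] Q1=[] Q2=[]
t=38-39: P1@Q0 runs 1, rem=3, I/O yield, promote→Q0. Q0=[P2,P3,P1] Q1=[] Q2=[]
t=39-40: P2@Q0 runs 1, rem=8, I/O yield, promote→Q0. Q0=[P3,P1,P2] Q1=[] Q2=[]
t=40-41: P3@Q0 runs 1, rem=1, I/O yield, promote→Q0. Q0=[P1,P2,P3] Q1=[] Q2=[]
t=41-42: P1@Q0 runs 1, rem=2, I/O yield, promote→Q0. Q0=[P2,P3,P1] Q1=[] Q2=[]
t=42-43: P2@Q0 runs 1, rem=7, I/O yield, promote→Q0. Q0=[P3,P1,P2] Q1=[] Q2=[]
t=43-44: P3@Q0 runs 1, rem=0, completes. Q0=[P1,P2] Q1=[] Q2=[]
t=44-45: P1@Q0 runs 1, rem=1, I/O yield, promote→Q0. Q0=[P2,P1] Q1=[] Q2=[]
t=45-46: P2@Q0 runs 1, rem=6, I/O yield, promote→Q0. Q0=[P1,P2] Q1=[] Q2=[]
t=46-47: P1@Q0 runs 1, rem=0, completes. Q0=[P2] Q1=[] Q2=[]
t=47-48: P2@Q0 runs 1, rem=5, I/O yield, promote→Q0. Q0=[P2] Q1=[] Q2=[]
t=48-49: P2@Q0 runs 1, rem=4, I/O yield, promote→Q0. Q0=[P2] Q1=[] Q2=[]
t=49-50: P2@Q0 runs 1, rem=3, I/O yield, promote→Q0. Q0=[P2] Q1=[] Q2=[]
t=50-51: P2@Q0 runs 1, rem=2, I/O yield, promote→Q0. Q0=[P2] Q1=[] Q2=[]
t=51-52: P2@Q0 runs 1, rem=1, I/O yield, promote→Q0. Q0=[P2] Q1=[] Q2=[]
t=52-53: P2@Q0 runs 1, rem=0, completes. Q0=[] Q1=[] Q2=[]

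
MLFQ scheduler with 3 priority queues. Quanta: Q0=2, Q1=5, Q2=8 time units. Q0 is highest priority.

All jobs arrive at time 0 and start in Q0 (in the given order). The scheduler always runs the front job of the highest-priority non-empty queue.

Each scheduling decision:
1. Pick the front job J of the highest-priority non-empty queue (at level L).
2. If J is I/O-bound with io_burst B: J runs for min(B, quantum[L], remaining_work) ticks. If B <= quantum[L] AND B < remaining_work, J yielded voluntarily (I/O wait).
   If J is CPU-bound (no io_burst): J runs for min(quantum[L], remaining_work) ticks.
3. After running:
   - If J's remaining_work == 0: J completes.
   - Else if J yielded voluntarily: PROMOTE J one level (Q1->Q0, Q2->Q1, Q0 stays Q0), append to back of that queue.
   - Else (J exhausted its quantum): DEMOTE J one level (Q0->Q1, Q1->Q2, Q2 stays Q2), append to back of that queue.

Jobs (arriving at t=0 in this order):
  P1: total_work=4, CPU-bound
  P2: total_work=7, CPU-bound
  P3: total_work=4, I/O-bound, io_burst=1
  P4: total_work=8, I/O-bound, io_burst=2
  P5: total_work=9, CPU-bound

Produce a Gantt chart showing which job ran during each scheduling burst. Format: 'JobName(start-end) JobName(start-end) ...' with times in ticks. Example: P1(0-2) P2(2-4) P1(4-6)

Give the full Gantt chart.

Answer: P1(0-2) P2(2-4) P3(4-5) P4(5-7) P5(7-9) P3(9-10) P4(10-12) P3(12-13) P4(13-15) P3(15-16) P4(16-18) P1(18-20) P2(20-25) P5(25-30) P5(30-32)

Derivation:
t=0-2: P1@Q0 runs 2, rem=2, quantum used, demote→Q1. Q0=[P2,P3,P4,P5] Q1=[P1] Q2=[]
t=2-4: P2@Q0 runs 2, rem=5, quantum used, demote→Q1. Q0=[P3,P4,P5] Q1=[P1,P2] Q2=[]
t=4-5: P3@Q0 runs 1, rem=3, I/O yield, promote→Q0. Q0=[P4,P5,P3] Q1=[P1,P2] Q2=[]
t=5-7: P4@Q0 runs 2, rem=6, I/O yield, promote→Q0. Q0=[P5,P3,P4] Q1=[P1,P2] Q2=[]
t=7-9: P5@Q0 runs 2, rem=7, quantum used, demote→Q1. Q0=[P3,P4] Q1=[P1,P2,P5] Q2=[]
t=9-10: P3@Q0 runs 1, rem=2, I/O yield, promote→Q0. Q0=[P4,P3] Q1=[P1,P2,P5] Q2=[]
t=10-12: P4@Q0 runs 2, rem=4, I/O yield, promote→Q0. Q0=[P3,P4] Q1=[P1,P2,P5] Q2=[]
t=12-13: P3@Q0 runs 1, rem=1, I/O yield, promote→Q0. Q0=[P4,P3] Q1=[P1,P2,P5] Q2=[]
t=13-15: P4@Q0 runs 2, rem=2, I/O yield, promote→Q0. Q0=[P3,P4] Q1=[P1,P2,P5] Q2=[]
t=15-16: P3@Q0 runs 1, rem=0, completes. Q0=[P4] Q1=[P1,P2,P5] Q2=[]
t=16-18: P4@Q0 runs 2, rem=0, completes. Q0=[] Q1=[P1,P2,P5] Q2=[]
t=18-20: P1@Q1 runs 2, rem=0, completes. Q0=[] Q1=[P2,P5] Q2=[]
t=20-25: P2@Q1 runs 5, rem=0, completes. Q0=[] Q1=[P5] Q2=[]
t=25-30: P5@Q1 runs 5, rem=2, quantum used, demote→Q2. Q0=[] Q1=[] Q2=[P5]
t=30-32: P5@Q2 runs 2, rem=0, completes. Q0=[] Q1=[] Q2=[]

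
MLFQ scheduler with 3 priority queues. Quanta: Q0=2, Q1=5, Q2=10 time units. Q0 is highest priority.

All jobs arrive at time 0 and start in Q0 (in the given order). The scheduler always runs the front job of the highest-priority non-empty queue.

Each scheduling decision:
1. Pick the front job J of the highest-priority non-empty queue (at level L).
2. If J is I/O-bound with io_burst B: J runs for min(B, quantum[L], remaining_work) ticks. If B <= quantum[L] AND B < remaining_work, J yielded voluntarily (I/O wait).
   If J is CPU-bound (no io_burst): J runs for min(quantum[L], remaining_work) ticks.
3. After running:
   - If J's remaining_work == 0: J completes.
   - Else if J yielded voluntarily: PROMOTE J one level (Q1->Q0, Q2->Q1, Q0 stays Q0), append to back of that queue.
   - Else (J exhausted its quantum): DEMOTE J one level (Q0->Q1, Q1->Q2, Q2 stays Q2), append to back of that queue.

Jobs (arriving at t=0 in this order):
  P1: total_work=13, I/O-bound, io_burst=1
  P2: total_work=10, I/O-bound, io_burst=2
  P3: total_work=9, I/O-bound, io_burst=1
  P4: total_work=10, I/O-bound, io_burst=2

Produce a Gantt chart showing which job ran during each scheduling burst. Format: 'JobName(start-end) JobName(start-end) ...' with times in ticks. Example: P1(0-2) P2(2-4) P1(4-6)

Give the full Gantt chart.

t=0-1: P1@Q0 runs 1, rem=12, I/O yield, promote→Q0. Q0=[P2,P3,P4,P1] Q1=[] Q2=[]
t=1-3: P2@Q0 runs 2, rem=8, I/O yield, promote→Q0. Q0=[P3,P4,P1,P2] Q1=[] Q2=[]
t=3-4: P3@Q0 runs 1, rem=8, I/O yield, promote→Q0. Q0=[P4,P1,P2,P3] Q1=[] Q2=[]
t=4-6: P4@Q0 runs 2, rem=8, I/O yield, promote→Q0. Q0=[P1,P2,P3,P4] Q1=[] Q2=[]
t=6-7: P1@Q0 runs 1, rem=11, I/O yield, promote→Q0. Q0=[P2,P3,P4,P1] Q1=[] Q2=[]
t=7-9: P2@Q0 runs 2, rem=6, I/O yield, promote→Q0. Q0=[P3,P4,P1,P2] Q1=[] Q2=[]
t=9-10: P3@Q0 runs 1, rem=7, I/O yield, promote→Q0. Q0=[P4,P1,P2,P3] Q1=[] Q2=[]
t=10-12: P4@Q0 runs 2, rem=6, I/O yield, promote→Q0. Q0=[P1,P2,P3,P4] Q1=[] Q2=[]
t=12-13: P1@Q0 runs 1, rem=10, I/O yield, promote→Q0. Q0=[P2,P3,P4,P1] Q1=[] Q2=[]
t=13-15: P2@Q0 runs 2, rem=4, I/O yield, promote→Q0. Q0=[P3,P4,P1,P2] Q1=[] Q2=[]
t=15-16: P3@Q0 runs 1, rem=6, I/O yield, promote→Q0. Q0=[P4,P1,P2,P3] Q1=[] Q2=[]
t=16-18: P4@Q0 runs 2, rem=4, I/O yield, promote→Q0. Q0=[P1,P2,P3,P4] Q1=[] Q2=[]
t=18-19: P1@Q0 runs 1, rem=9, I/O yield, promote→Q0. Q0=[P2,P3,P4,P1] Q1=[] Q2=[]
t=19-21: P2@Q0 runs 2, rem=2, I/O yield, promote→Q0. Q0=[P3,P4,P1,P2] Q1=[] Q2=[]
t=21-22: P3@Q0 runs 1, rem=5, I/O yield, promote→Q0. Q0=[P4,P1,P2,P3] Q1=[] Q2=[]
t=22-24: P4@Q0 runs 2, rem=2, I/O yield, promote→Q0. Q0=[P1,P2,P3,P4] Q1=[] Q2=[]
t=24-25: P1@Q0 runs 1, rem=8, I/O yield, promote→Q0. Q0=[P2,P3,P4,P1] Q1=[] Q2=[]
t=25-27: P2@Q0 runs 2, rem=0, completes. Q0=[P3,P4,P1] Q1=[] Q2=[]
t=27-28: P3@Q0 runs 1, rem=4, I/O yield, promote→Q0. Q0=[P4,P1,P3] Q1=[] Q2=[]
t=28-30: P4@Q0 runs 2, rem=0, completes. Q0=[P1,P3] Q1=[] Q2=[]
t=30-31: P1@Q0 runs 1, rem=7, I/O yield, promote→Q0. Q0=[P3,P1] Q1=[] Q2=[]
t=31-32: P3@Q0 runs 1, rem=3, I/O yield, promote→Q0. Q0=[P1,P3] Q1=[] Q2=[]
t=32-33: P1@Q0 runs 1, rem=6, I/O yield, promote→Q0. Q0=[P3,P1] Q1=[] Q2=[]
t=33-34: P3@Q0 runs 1, rem=2, I/O yield, promote→Q0. Q0=[P1,P3] Q1=[] Q2=[]
t=34-35: P1@Q0 runs 1, rem=5, I/O yield, promote→Q0. Q0=[P3,P1] Q1=[] Q2=[]
t=35-36: P3@Q0 runs 1, rem=1, I/O yield, promote→Q0. Q0=[P1,P3] Q1=[] Q2=[]
t=36-37: P1@Q0 runs 1, rem=4, I/O yield, promote→Q0. Q0=[P3,P1] Q1=[] Q2=[]
t=37-38: P3@Q0 runs 1, rem=0, completes. Q0=[P1] Q1=[] Q2=[]
t=38-39: P1@Q0 runs 1, rem=3, I/O yield, promote→Q0. Q0=[P1] Q1=[] Q2=[]
t=39-40: P1@Q0 runs 1, rem=2, I/O yield, promote→Q0. Q0=[P1] Q1=[] Q2=[]
t=40-41: P1@Q0 runs 1, rem=1, I/O yield, promote→Q0. Q0=[P1] Q1=[] Q2=[]
t=41-42: P1@Q0 runs 1, rem=0, completes. Q0=[] Q1=[] Q2=[]

Answer: P1(0-1) P2(1-3) P3(3-4) P4(4-6) P1(6-7) P2(7-9) P3(9-10) P4(10-12) P1(12-13) P2(13-15) P3(15-16) P4(16-18) P1(18-19) P2(19-21) P3(21-22) P4(22-24) P1(24-25) P2(25-27) P3(27-28) P4(28-30) P1(30-31) P3(31-32) P1(32-33) P3(33-34) P1(34-35) P3(35-36) P1(36-37) P3(37-38) P1(38-39) P1(39-40) P1(40-41) P1(41-42)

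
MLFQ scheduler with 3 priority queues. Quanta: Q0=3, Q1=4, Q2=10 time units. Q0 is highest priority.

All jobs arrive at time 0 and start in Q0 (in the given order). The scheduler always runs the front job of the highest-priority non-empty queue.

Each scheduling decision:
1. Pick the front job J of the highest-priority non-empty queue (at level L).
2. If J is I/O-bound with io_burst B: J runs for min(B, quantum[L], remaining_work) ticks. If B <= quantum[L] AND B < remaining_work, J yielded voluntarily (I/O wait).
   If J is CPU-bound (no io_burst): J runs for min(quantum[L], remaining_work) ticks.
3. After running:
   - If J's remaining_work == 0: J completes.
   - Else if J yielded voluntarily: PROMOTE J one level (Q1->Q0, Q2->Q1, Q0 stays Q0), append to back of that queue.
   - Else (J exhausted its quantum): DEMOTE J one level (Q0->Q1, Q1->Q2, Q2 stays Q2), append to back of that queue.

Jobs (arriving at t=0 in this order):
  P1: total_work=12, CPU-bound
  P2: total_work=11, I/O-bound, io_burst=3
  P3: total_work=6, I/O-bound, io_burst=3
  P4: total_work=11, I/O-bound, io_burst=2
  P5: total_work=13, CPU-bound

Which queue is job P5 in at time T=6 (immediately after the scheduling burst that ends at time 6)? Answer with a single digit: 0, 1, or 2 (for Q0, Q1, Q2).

t=0-3: P1@Q0 runs 3, rem=9, quantum used, demote→Q1. Q0=[P2,P3,P4,P5] Q1=[P1] Q2=[]
t=3-6: P2@Q0 runs 3, rem=8, I/O yield, promote→Q0. Q0=[P3,P4,P5,P2] Q1=[P1] Q2=[]
t=6-9: P3@Q0 runs 3, rem=3, I/O yield, promote→Q0. Q0=[P4,P5,P2,P3] Q1=[P1] Q2=[]
t=9-11: P4@Q0 runs 2, rem=9, I/O yield, promote→Q0. Q0=[P5,P2,P3,P4] Q1=[P1] Q2=[]
t=11-14: P5@Q0 runs 3, rem=10, quantum used, demote→Q1. Q0=[P2,P3,P4] Q1=[P1,P5] Q2=[]
t=14-17: P2@Q0 runs 3, rem=5, I/O yield, promote→Q0. Q0=[P3,P4,P2] Q1=[P1,P5] Q2=[]
t=17-20: P3@Q0 runs 3, rem=0, completes. Q0=[P4,P2] Q1=[P1,P5] Q2=[]
t=20-22: P4@Q0 runs 2, rem=7, I/O yield, promote→Q0. Q0=[P2,P4] Q1=[P1,P5] Q2=[]
t=22-25: P2@Q0 runs 3, rem=2, I/O yield, promote→Q0. Q0=[P4,P2] Q1=[P1,P5] Q2=[]
t=25-27: P4@Q0 runs 2, rem=5, I/O yield, promote→Q0. Q0=[P2,P4] Q1=[P1,P5] Q2=[]
t=27-29: P2@Q0 runs 2, rem=0, completes. Q0=[P4] Q1=[P1,P5] Q2=[]
t=29-31: P4@Q0 runs 2, rem=3, I/O yield, promote→Q0. Q0=[P4] Q1=[P1,P5] Q2=[]
t=31-33: P4@Q0 runs 2, rem=1, I/O yield, promote→Q0. Q0=[P4] Q1=[P1,P5] Q2=[]
t=33-34: P4@Q0 runs 1, rem=0, completes. Q0=[] Q1=[P1,P5] Q2=[]
t=34-38: P1@Q1 runs 4, rem=5, quantum used, demote→Q2. Q0=[] Q1=[P5] Q2=[P1]
t=38-42: P5@Q1 runs 4, rem=6, quantum used, demote→Q2. Q0=[] Q1=[] Q2=[P1,P5]
t=42-47: P1@Q2 runs 5, rem=0, completes. Q0=[] Q1=[] Q2=[P5]
t=47-53: P5@Q2 runs 6, rem=0, completes. Q0=[] Q1=[] Q2=[]

Answer: 0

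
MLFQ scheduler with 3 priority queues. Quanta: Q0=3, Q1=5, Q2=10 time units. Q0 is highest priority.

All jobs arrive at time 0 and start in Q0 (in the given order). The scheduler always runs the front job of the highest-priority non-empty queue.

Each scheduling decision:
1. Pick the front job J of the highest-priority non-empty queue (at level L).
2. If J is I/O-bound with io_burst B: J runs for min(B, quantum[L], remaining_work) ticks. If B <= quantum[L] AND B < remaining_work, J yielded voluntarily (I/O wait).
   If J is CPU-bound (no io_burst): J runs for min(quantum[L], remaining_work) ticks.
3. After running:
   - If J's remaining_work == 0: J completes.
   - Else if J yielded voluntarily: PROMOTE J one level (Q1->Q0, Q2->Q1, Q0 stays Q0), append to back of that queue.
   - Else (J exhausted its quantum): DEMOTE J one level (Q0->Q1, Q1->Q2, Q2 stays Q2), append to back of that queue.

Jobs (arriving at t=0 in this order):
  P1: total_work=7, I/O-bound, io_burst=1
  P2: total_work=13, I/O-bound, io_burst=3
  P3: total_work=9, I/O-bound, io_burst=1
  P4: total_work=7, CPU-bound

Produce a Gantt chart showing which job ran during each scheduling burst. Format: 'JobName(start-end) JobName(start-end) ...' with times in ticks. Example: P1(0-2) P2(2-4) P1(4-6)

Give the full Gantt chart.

t=0-1: P1@Q0 runs 1, rem=6, I/O yield, promote→Q0. Q0=[P2,P3,P4,P1] Q1=[] Q2=[]
t=1-4: P2@Q0 runs 3, rem=10, I/O yield, promote→Q0. Q0=[P3,P4,P1,P2] Q1=[] Q2=[]
t=4-5: P3@Q0 runs 1, rem=8, I/O yield, promote→Q0. Q0=[P4,P1,P2,P3] Q1=[] Q2=[]
t=5-8: P4@Q0 runs 3, rem=4, quantum used, demote→Q1. Q0=[P1,P2,P3] Q1=[P4] Q2=[]
t=8-9: P1@Q0 runs 1, rem=5, I/O yield, promote→Q0. Q0=[P2,P3,P1] Q1=[P4] Q2=[]
t=9-12: P2@Q0 runs 3, rem=7, I/O yield, promote→Q0. Q0=[P3,P1,P2] Q1=[P4] Q2=[]
t=12-13: P3@Q0 runs 1, rem=7, I/O yield, promote→Q0. Q0=[P1,P2,P3] Q1=[P4] Q2=[]
t=13-14: P1@Q0 runs 1, rem=4, I/O yield, promote→Q0. Q0=[P2,P3,P1] Q1=[P4] Q2=[]
t=14-17: P2@Q0 runs 3, rem=4, I/O yield, promote→Q0. Q0=[P3,P1,P2] Q1=[P4] Q2=[]
t=17-18: P3@Q0 runs 1, rem=6, I/O yield, promote→Q0. Q0=[P1,P2,P3] Q1=[P4] Q2=[]
t=18-19: P1@Q0 runs 1, rem=3, I/O yield, promote→Q0. Q0=[P2,P3,P1] Q1=[P4] Q2=[]
t=19-22: P2@Q0 runs 3, rem=1, I/O yield, promote→Q0. Q0=[P3,P1,P2] Q1=[P4] Q2=[]
t=22-23: P3@Q0 runs 1, rem=5, I/O yield, promote→Q0. Q0=[P1,P2,P3] Q1=[P4] Q2=[]
t=23-24: P1@Q0 runs 1, rem=2, I/O yield, promote→Q0. Q0=[P2,P3,P1] Q1=[P4] Q2=[]
t=24-25: P2@Q0 runs 1, rem=0, completes. Q0=[P3,P1] Q1=[P4] Q2=[]
t=25-26: P3@Q0 runs 1, rem=4, I/O yield, promote→Q0. Q0=[P1,P3] Q1=[P4] Q2=[]
t=26-27: P1@Q0 runs 1, rem=1, I/O yield, promote→Q0. Q0=[P3,P1] Q1=[P4] Q2=[]
t=27-28: P3@Q0 runs 1, rem=3, I/O yield, promote→Q0. Q0=[P1,P3] Q1=[P4] Q2=[]
t=28-29: P1@Q0 runs 1, rem=0, completes. Q0=[P3] Q1=[P4] Q2=[]
t=29-30: P3@Q0 runs 1, rem=2, I/O yield, promote→Q0. Q0=[P3] Q1=[P4] Q2=[]
t=30-31: P3@Q0 runs 1, rem=1, I/O yield, promote→Q0. Q0=[P3] Q1=[P4] Q2=[]
t=31-32: P3@Q0 runs 1, rem=0, completes. Q0=[] Q1=[P4] Q2=[]
t=32-36: P4@Q1 runs 4, rem=0, completes. Q0=[] Q1=[] Q2=[]

Answer: P1(0-1) P2(1-4) P3(4-5) P4(5-8) P1(8-9) P2(9-12) P3(12-13) P1(13-14) P2(14-17) P3(17-18) P1(18-19) P2(19-22) P3(22-23) P1(23-24) P2(24-25) P3(25-26) P1(26-27) P3(27-28) P1(28-29) P3(29-30) P3(30-31) P3(31-32) P4(32-36)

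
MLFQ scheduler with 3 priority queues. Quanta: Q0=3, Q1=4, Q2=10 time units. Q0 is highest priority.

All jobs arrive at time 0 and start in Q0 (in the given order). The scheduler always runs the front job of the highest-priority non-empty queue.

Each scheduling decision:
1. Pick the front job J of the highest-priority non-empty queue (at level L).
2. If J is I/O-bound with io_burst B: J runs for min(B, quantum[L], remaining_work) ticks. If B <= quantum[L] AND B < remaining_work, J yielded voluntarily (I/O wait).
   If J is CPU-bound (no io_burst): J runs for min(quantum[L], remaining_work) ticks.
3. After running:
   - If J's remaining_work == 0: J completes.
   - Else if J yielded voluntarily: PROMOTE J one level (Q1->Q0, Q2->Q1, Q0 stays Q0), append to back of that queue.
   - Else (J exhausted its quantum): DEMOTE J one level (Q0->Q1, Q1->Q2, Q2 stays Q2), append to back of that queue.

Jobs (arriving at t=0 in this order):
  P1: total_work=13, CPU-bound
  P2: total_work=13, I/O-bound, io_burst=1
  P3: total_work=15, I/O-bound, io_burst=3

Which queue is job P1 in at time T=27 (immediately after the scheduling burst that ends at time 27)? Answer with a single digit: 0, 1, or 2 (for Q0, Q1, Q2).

t=0-3: P1@Q0 runs 3, rem=10, quantum used, demote→Q1. Q0=[P2,P3] Q1=[P1] Q2=[]
t=3-4: P2@Q0 runs 1, rem=12, I/O yield, promote→Q0. Q0=[P3,P2] Q1=[P1] Q2=[]
t=4-7: P3@Q0 runs 3, rem=12, I/O yield, promote→Q0. Q0=[P2,P3] Q1=[P1] Q2=[]
t=7-8: P2@Q0 runs 1, rem=11, I/O yield, promote→Q0. Q0=[P3,P2] Q1=[P1] Q2=[]
t=8-11: P3@Q0 runs 3, rem=9, I/O yield, promote→Q0. Q0=[P2,P3] Q1=[P1] Q2=[]
t=11-12: P2@Q0 runs 1, rem=10, I/O yield, promote→Q0. Q0=[P3,P2] Q1=[P1] Q2=[]
t=12-15: P3@Q0 runs 3, rem=6, I/O yield, promote→Q0. Q0=[P2,P3] Q1=[P1] Q2=[]
t=15-16: P2@Q0 runs 1, rem=9, I/O yield, promote→Q0. Q0=[P3,P2] Q1=[P1] Q2=[]
t=16-19: P3@Q0 runs 3, rem=3, I/O yield, promote→Q0. Q0=[P2,P3] Q1=[P1] Q2=[]
t=19-20: P2@Q0 runs 1, rem=8, I/O yield, promote→Q0. Q0=[P3,P2] Q1=[P1] Q2=[]
t=20-23: P3@Q0 runs 3, rem=0, completes. Q0=[P2] Q1=[P1] Q2=[]
t=23-24: P2@Q0 runs 1, rem=7, I/O yield, promote→Q0. Q0=[P2] Q1=[P1] Q2=[]
t=24-25: P2@Q0 runs 1, rem=6, I/O yield, promote→Q0. Q0=[P2] Q1=[P1] Q2=[]
t=25-26: P2@Q0 runs 1, rem=5, I/O yield, promote→Q0. Q0=[P2] Q1=[P1] Q2=[]
t=26-27: P2@Q0 runs 1, rem=4, I/O yield, promote→Q0. Q0=[P2] Q1=[P1] Q2=[]
t=27-28: P2@Q0 runs 1, rem=3, I/O yield, promote→Q0. Q0=[P2] Q1=[P1] Q2=[]
t=28-29: P2@Q0 runs 1, rem=2, I/O yield, promote→Q0. Q0=[P2] Q1=[P1] Q2=[]
t=29-30: P2@Q0 runs 1, rem=1, I/O yield, promote→Q0. Q0=[P2] Q1=[P1] Q2=[]
t=30-31: P2@Q0 runs 1, rem=0, completes. Q0=[] Q1=[P1] Q2=[]
t=31-35: P1@Q1 runs 4, rem=6, quantum used, demote→Q2. Q0=[] Q1=[] Q2=[P1]
t=35-41: P1@Q2 runs 6, rem=0, completes. Q0=[] Q1=[] Q2=[]

Answer: 1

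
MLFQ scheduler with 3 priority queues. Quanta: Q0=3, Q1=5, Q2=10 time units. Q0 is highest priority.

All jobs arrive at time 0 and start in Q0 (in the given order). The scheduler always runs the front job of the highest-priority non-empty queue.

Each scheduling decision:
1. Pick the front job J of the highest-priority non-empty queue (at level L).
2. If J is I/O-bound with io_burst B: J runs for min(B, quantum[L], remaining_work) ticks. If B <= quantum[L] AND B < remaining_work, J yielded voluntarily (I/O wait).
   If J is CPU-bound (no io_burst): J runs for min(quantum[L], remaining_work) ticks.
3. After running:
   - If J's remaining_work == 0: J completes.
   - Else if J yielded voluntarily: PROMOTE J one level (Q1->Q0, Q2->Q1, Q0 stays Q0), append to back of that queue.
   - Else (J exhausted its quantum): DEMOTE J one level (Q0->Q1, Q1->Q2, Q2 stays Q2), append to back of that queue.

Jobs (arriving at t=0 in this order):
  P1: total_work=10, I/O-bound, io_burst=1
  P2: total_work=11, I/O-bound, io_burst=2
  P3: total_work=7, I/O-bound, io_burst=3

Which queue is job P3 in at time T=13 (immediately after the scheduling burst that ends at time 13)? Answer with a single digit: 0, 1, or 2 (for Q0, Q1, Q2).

t=0-1: P1@Q0 runs 1, rem=9, I/O yield, promote→Q0. Q0=[P2,P3,P1] Q1=[] Q2=[]
t=1-3: P2@Q0 runs 2, rem=9, I/O yield, promote→Q0. Q0=[P3,P1,P2] Q1=[] Q2=[]
t=3-6: P3@Q0 runs 3, rem=4, I/O yield, promote→Q0. Q0=[P1,P2,P3] Q1=[] Q2=[]
t=6-7: P1@Q0 runs 1, rem=8, I/O yield, promote→Q0. Q0=[P2,P3,P1] Q1=[] Q2=[]
t=7-9: P2@Q0 runs 2, rem=7, I/O yield, promote→Q0. Q0=[P3,P1,P2] Q1=[] Q2=[]
t=9-12: P3@Q0 runs 3, rem=1, I/O yield, promote→Q0. Q0=[P1,P2,P3] Q1=[] Q2=[]
t=12-13: P1@Q0 runs 1, rem=7, I/O yield, promote→Q0. Q0=[P2,P3,P1] Q1=[] Q2=[]
t=13-15: P2@Q0 runs 2, rem=5, I/O yield, promote→Q0. Q0=[P3,P1,P2] Q1=[] Q2=[]
t=15-16: P3@Q0 runs 1, rem=0, completes. Q0=[P1,P2] Q1=[] Q2=[]
t=16-17: P1@Q0 runs 1, rem=6, I/O yield, promote→Q0. Q0=[P2,P1] Q1=[] Q2=[]
t=17-19: P2@Q0 runs 2, rem=3, I/O yield, promote→Q0. Q0=[P1,P2] Q1=[] Q2=[]
t=19-20: P1@Q0 runs 1, rem=5, I/O yield, promote→Q0. Q0=[P2,P1] Q1=[] Q2=[]
t=20-22: P2@Q0 runs 2, rem=1, I/O yield, promote→Q0. Q0=[P1,P2] Q1=[] Q2=[]
t=22-23: P1@Q0 runs 1, rem=4, I/O yield, promote→Q0. Q0=[P2,P1] Q1=[] Q2=[]
t=23-24: P2@Q0 runs 1, rem=0, completes. Q0=[P1] Q1=[] Q2=[]
t=24-25: P1@Q0 runs 1, rem=3, I/O yield, promote→Q0. Q0=[P1] Q1=[] Q2=[]
t=25-26: P1@Q0 runs 1, rem=2, I/O yield, promote→Q0. Q0=[P1] Q1=[] Q2=[]
t=26-27: P1@Q0 runs 1, rem=1, I/O yield, promote→Q0. Q0=[P1] Q1=[] Q2=[]
t=27-28: P1@Q0 runs 1, rem=0, completes. Q0=[] Q1=[] Q2=[]

Answer: 0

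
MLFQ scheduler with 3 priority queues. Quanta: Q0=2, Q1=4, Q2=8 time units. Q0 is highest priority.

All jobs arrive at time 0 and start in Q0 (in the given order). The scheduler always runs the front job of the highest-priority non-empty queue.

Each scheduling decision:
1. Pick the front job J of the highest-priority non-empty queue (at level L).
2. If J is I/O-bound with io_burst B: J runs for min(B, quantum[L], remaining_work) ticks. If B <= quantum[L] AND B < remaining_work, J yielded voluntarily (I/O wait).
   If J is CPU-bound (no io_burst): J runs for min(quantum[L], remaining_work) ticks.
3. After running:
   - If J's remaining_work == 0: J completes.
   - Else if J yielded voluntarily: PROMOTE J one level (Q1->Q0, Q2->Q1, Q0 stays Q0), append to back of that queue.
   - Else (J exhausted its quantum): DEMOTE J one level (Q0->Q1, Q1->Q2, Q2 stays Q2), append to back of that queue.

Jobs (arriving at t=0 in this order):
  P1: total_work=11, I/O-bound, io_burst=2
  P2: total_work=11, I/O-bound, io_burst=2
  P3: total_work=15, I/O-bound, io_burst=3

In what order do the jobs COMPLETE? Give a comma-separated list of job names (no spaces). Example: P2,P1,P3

t=0-2: P1@Q0 runs 2, rem=9, I/O yield, promote→Q0. Q0=[P2,P3,P1] Q1=[] Q2=[]
t=2-4: P2@Q0 runs 2, rem=9, I/O yield, promote→Q0. Q0=[P3,P1,P2] Q1=[] Q2=[]
t=4-6: P3@Q0 runs 2, rem=13, quantum used, demote→Q1. Q0=[P1,P2] Q1=[P3] Q2=[]
t=6-8: P1@Q0 runs 2, rem=7, I/O yield, promote→Q0. Q0=[P2,P1] Q1=[P3] Q2=[]
t=8-10: P2@Q0 runs 2, rem=7, I/O yield, promote→Q0. Q0=[P1,P2] Q1=[P3] Q2=[]
t=10-12: P1@Q0 runs 2, rem=5, I/O yield, promote→Q0. Q0=[P2,P1] Q1=[P3] Q2=[]
t=12-14: P2@Q0 runs 2, rem=5, I/O yield, promote→Q0. Q0=[P1,P2] Q1=[P3] Q2=[]
t=14-16: P1@Q0 runs 2, rem=3, I/O yield, promote→Q0. Q0=[P2,P1] Q1=[P3] Q2=[]
t=16-18: P2@Q0 runs 2, rem=3, I/O yield, promote→Q0. Q0=[P1,P2] Q1=[P3] Q2=[]
t=18-20: P1@Q0 runs 2, rem=1, I/O yield, promote→Q0. Q0=[P2,P1] Q1=[P3] Q2=[]
t=20-22: P2@Q0 runs 2, rem=1, I/O yield, promote→Q0. Q0=[P1,P2] Q1=[P3] Q2=[]
t=22-23: P1@Q0 runs 1, rem=0, completes. Q0=[P2] Q1=[P3] Q2=[]
t=23-24: P2@Q0 runs 1, rem=0, completes. Q0=[] Q1=[P3] Q2=[]
t=24-27: P3@Q1 runs 3, rem=10, I/O yield, promote→Q0. Q0=[P3] Q1=[] Q2=[]
t=27-29: P3@Q0 runs 2, rem=8, quantum used, demote→Q1. Q0=[] Q1=[P3] Q2=[]
t=29-32: P3@Q1 runs 3, rem=5, I/O yield, promote→Q0. Q0=[P3] Q1=[] Q2=[]
t=32-34: P3@Q0 runs 2, rem=3, quantum used, demote→Q1. Q0=[] Q1=[P3] Q2=[]
t=34-37: P3@Q1 runs 3, rem=0, completes. Q0=[] Q1=[] Q2=[]

Answer: P1,P2,P3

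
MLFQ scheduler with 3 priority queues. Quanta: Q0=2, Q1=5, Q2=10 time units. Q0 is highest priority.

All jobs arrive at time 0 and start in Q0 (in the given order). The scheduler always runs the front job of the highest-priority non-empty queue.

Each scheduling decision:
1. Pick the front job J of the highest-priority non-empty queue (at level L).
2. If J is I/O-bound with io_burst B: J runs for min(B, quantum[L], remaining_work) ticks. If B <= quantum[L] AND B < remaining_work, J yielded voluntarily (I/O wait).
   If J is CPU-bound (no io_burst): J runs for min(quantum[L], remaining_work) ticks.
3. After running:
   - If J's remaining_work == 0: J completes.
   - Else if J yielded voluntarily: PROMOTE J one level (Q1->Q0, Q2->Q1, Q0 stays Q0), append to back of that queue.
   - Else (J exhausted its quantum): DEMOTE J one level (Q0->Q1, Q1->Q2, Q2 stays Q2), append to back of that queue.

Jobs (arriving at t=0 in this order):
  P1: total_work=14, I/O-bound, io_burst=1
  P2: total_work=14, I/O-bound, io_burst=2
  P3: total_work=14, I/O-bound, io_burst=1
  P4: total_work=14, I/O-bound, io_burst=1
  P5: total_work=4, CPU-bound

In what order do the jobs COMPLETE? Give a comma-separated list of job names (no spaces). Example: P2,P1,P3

Answer: P2,P1,P3,P4,P5

Derivation:
t=0-1: P1@Q0 runs 1, rem=13, I/O yield, promote→Q0. Q0=[P2,P3,P4,P5,P1] Q1=[] Q2=[]
t=1-3: P2@Q0 runs 2, rem=12, I/O yield, promote→Q0. Q0=[P3,P4,P5,P1,P2] Q1=[] Q2=[]
t=3-4: P3@Q0 runs 1, rem=13, I/O yield, promote→Q0. Q0=[P4,P5,P1,P2,P3] Q1=[] Q2=[]
t=4-5: P4@Q0 runs 1, rem=13, I/O yield, promote→Q0. Q0=[P5,P1,P2,P3,P4] Q1=[] Q2=[]
t=5-7: P5@Q0 runs 2, rem=2, quantum used, demote→Q1. Q0=[P1,P2,P3,P4] Q1=[P5] Q2=[]
t=7-8: P1@Q0 runs 1, rem=12, I/O yield, promote→Q0. Q0=[P2,P3,P4,P1] Q1=[P5] Q2=[]
t=8-10: P2@Q0 runs 2, rem=10, I/O yield, promote→Q0. Q0=[P3,P4,P1,P2] Q1=[P5] Q2=[]
t=10-11: P3@Q0 runs 1, rem=12, I/O yield, promote→Q0. Q0=[P4,P1,P2,P3] Q1=[P5] Q2=[]
t=11-12: P4@Q0 runs 1, rem=12, I/O yield, promote→Q0. Q0=[P1,P2,P3,P4] Q1=[P5] Q2=[]
t=12-13: P1@Q0 runs 1, rem=11, I/O yield, promote→Q0. Q0=[P2,P3,P4,P1] Q1=[P5] Q2=[]
t=13-15: P2@Q0 runs 2, rem=8, I/O yield, promote→Q0. Q0=[P3,P4,P1,P2] Q1=[P5] Q2=[]
t=15-16: P3@Q0 runs 1, rem=11, I/O yield, promote→Q0. Q0=[P4,P1,P2,P3] Q1=[P5] Q2=[]
t=16-17: P4@Q0 runs 1, rem=11, I/O yield, promote→Q0. Q0=[P1,P2,P3,P4] Q1=[P5] Q2=[]
t=17-18: P1@Q0 runs 1, rem=10, I/O yield, promote→Q0. Q0=[P2,P3,P4,P1] Q1=[P5] Q2=[]
t=18-20: P2@Q0 runs 2, rem=6, I/O yield, promote→Q0. Q0=[P3,P4,P1,P2] Q1=[P5] Q2=[]
t=20-21: P3@Q0 runs 1, rem=10, I/O yield, promote→Q0. Q0=[P4,P1,P2,P3] Q1=[P5] Q2=[]
t=21-22: P4@Q0 runs 1, rem=10, I/O yield, promote→Q0. Q0=[P1,P2,P3,P4] Q1=[P5] Q2=[]
t=22-23: P1@Q0 runs 1, rem=9, I/O yield, promote→Q0. Q0=[P2,P3,P4,P1] Q1=[P5] Q2=[]
t=23-25: P2@Q0 runs 2, rem=4, I/O yield, promote→Q0. Q0=[P3,P4,P1,P2] Q1=[P5] Q2=[]
t=25-26: P3@Q0 runs 1, rem=9, I/O yield, promote→Q0. Q0=[P4,P1,P2,P3] Q1=[P5] Q2=[]
t=26-27: P4@Q0 runs 1, rem=9, I/O yield, promote→Q0. Q0=[P1,P2,P3,P4] Q1=[P5] Q2=[]
t=27-28: P1@Q0 runs 1, rem=8, I/O yield, promote→Q0. Q0=[P2,P3,P4,P1] Q1=[P5] Q2=[]
t=28-30: P2@Q0 runs 2, rem=2, I/O yield, promote→Q0. Q0=[P3,P4,P1,P2] Q1=[P5] Q2=[]
t=30-31: P3@Q0 runs 1, rem=8, I/O yield, promote→Q0. Q0=[P4,P1,P2,P3] Q1=[P5] Q2=[]
t=31-32: P4@Q0 runs 1, rem=8, I/O yield, promote→Q0. Q0=[P1,P2,P3,P4] Q1=[P5] Q2=[]
t=32-33: P1@Q0 runs 1, rem=7, I/O yield, promote→Q0. Q0=[P2,P3,P4,P1] Q1=[P5] Q2=[]
t=33-35: P2@Q0 runs 2, rem=0, completes. Q0=[P3,P4,P1] Q1=[P5] Q2=[]
t=35-36: P3@Q0 runs 1, rem=7, I/O yield, promote→Q0. Q0=[P4,P1,P3] Q1=[P5] Q2=[]
t=36-37: P4@Q0 runs 1, rem=7, I/O yield, promote→Q0. Q0=[P1,P3,P4] Q1=[P5] Q2=[]
t=37-38: P1@Q0 runs 1, rem=6, I/O yield, promote→Q0. Q0=[P3,P4,P1] Q1=[P5] Q2=[]
t=38-39: P3@Q0 runs 1, rem=6, I/O yield, promote→Q0. Q0=[P4,P1,P3] Q1=[P5] Q2=[]
t=39-40: P4@Q0 runs 1, rem=6, I/O yield, promote→Q0. Q0=[P1,P3,P4] Q1=[P5] Q2=[]
t=40-41: P1@Q0 runs 1, rem=5, I/O yield, promote→Q0. Q0=[P3,P4,P1] Q1=[P5] Q2=[]
t=41-42: P3@Q0 runs 1, rem=5, I/O yield, promote→Q0. Q0=[P4,P1,P3] Q1=[P5] Q2=[]
t=42-43: P4@Q0 runs 1, rem=5, I/O yield, promote→Q0. Q0=[P1,P3,P4] Q1=[P5] Q2=[]
t=43-44: P1@Q0 runs 1, rem=4, I/O yield, promote→Q0. Q0=[P3,P4,P1] Q1=[P5] Q2=[]
t=44-45: P3@Q0 runs 1, rem=4, I/O yield, promote→Q0. Q0=[P4,P1,P3] Q1=[P5] Q2=[]
t=45-46: P4@Q0 runs 1, rem=4, I/O yield, promote→Q0. Q0=[P1,P3,P4] Q1=[P5] Q2=[]
t=46-47: P1@Q0 runs 1, rem=3, I/O yield, promote→Q0. Q0=[P3,P4,P1] Q1=[P5] Q2=[]
t=47-48: P3@Q0 runs 1, rem=3, I/O yield, promote→Q0. Q0=[P4,P1,P3] Q1=[P5] Q2=[]
t=48-49: P4@Q0 runs 1, rem=3, I/O yield, promote→Q0. Q0=[P1,P3,P4] Q1=[P5] Q2=[]
t=49-50: P1@Q0 runs 1, rem=2, I/O yield, promote→Q0. Q0=[P3,P4,P1] Q1=[P5] Q2=[]
t=50-51: P3@Q0 runs 1, rem=2, I/O yield, promote→Q0. Q0=[P4,P1,P3] Q1=[P5] Q2=[]
t=51-52: P4@Q0 runs 1, rem=2, I/O yield, promote→Q0. Q0=[P1,P3,P4] Q1=[P5] Q2=[]
t=52-53: P1@Q0 runs 1, rem=1, I/O yield, promote→Q0. Q0=[P3,P4,P1] Q1=[P5] Q2=[]
t=53-54: P3@Q0 runs 1, rem=1, I/O yield, promote→Q0. Q0=[P4,P1,P3] Q1=[P5] Q2=[]
t=54-55: P4@Q0 runs 1, rem=1, I/O yield, promote→Q0. Q0=[P1,P3,P4] Q1=[P5] Q2=[]
t=55-56: P1@Q0 runs 1, rem=0, completes. Q0=[P3,P4] Q1=[P5] Q2=[]
t=56-57: P3@Q0 runs 1, rem=0, completes. Q0=[P4] Q1=[P5] Q2=[]
t=57-58: P4@Q0 runs 1, rem=0, completes. Q0=[] Q1=[P5] Q2=[]
t=58-60: P5@Q1 runs 2, rem=0, completes. Q0=[] Q1=[] Q2=[]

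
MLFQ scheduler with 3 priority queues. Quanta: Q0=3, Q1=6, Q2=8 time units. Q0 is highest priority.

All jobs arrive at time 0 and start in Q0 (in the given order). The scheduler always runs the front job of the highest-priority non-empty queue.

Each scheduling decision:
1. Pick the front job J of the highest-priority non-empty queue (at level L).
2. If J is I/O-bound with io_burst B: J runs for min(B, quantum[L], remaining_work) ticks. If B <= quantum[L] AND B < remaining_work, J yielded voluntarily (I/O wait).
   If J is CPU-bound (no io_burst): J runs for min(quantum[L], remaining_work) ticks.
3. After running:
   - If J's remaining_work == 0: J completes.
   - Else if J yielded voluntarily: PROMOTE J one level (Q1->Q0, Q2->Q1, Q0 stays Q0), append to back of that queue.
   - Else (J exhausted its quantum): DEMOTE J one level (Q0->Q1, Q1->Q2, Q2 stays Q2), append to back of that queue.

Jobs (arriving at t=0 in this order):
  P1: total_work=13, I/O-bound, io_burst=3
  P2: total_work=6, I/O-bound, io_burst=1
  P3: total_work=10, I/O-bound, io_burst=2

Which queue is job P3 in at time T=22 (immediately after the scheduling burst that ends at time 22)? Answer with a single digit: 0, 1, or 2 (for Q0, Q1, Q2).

Answer: 0

Derivation:
t=0-3: P1@Q0 runs 3, rem=10, I/O yield, promote→Q0. Q0=[P2,P3,P1] Q1=[] Q2=[]
t=3-4: P2@Q0 runs 1, rem=5, I/O yield, promote→Q0. Q0=[P3,P1,P2] Q1=[] Q2=[]
t=4-6: P3@Q0 runs 2, rem=8, I/O yield, promote→Q0. Q0=[P1,P2,P3] Q1=[] Q2=[]
t=6-9: P1@Q0 runs 3, rem=7, I/O yield, promote→Q0. Q0=[P2,P3,P1] Q1=[] Q2=[]
t=9-10: P2@Q0 runs 1, rem=4, I/O yield, promote→Q0. Q0=[P3,P1,P2] Q1=[] Q2=[]
t=10-12: P3@Q0 runs 2, rem=6, I/O yield, promote→Q0. Q0=[P1,P2,P3] Q1=[] Q2=[]
t=12-15: P1@Q0 runs 3, rem=4, I/O yield, promote→Q0. Q0=[P2,P3,P1] Q1=[] Q2=[]
t=15-16: P2@Q0 runs 1, rem=3, I/O yield, promote→Q0. Q0=[P3,P1,P2] Q1=[] Q2=[]
t=16-18: P3@Q0 runs 2, rem=4, I/O yield, promote→Q0. Q0=[P1,P2,P3] Q1=[] Q2=[]
t=18-21: P1@Q0 runs 3, rem=1, I/O yield, promote→Q0. Q0=[P2,P3,P1] Q1=[] Q2=[]
t=21-22: P2@Q0 runs 1, rem=2, I/O yield, promote→Q0. Q0=[P3,P1,P2] Q1=[] Q2=[]
t=22-24: P3@Q0 runs 2, rem=2, I/O yield, promote→Q0. Q0=[P1,P2,P3] Q1=[] Q2=[]
t=24-25: P1@Q0 runs 1, rem=0, completes. Q0=[P2,P3] Q1=[] Q2=[]
t=25-26: P2@Q0 runs 1, rem=1, I/O yield, promote→Q0. Q0=[P3,P2] Q1=[] Q2=[]
t=26-28: P3@Q0 runs 2, rem=0, completes. Q0=[P2] Q1=[] Q2=[]
t=28-29: P2@Q0 runs 1, rem=0, completes. Q0=[] Q1=[] Q2=[]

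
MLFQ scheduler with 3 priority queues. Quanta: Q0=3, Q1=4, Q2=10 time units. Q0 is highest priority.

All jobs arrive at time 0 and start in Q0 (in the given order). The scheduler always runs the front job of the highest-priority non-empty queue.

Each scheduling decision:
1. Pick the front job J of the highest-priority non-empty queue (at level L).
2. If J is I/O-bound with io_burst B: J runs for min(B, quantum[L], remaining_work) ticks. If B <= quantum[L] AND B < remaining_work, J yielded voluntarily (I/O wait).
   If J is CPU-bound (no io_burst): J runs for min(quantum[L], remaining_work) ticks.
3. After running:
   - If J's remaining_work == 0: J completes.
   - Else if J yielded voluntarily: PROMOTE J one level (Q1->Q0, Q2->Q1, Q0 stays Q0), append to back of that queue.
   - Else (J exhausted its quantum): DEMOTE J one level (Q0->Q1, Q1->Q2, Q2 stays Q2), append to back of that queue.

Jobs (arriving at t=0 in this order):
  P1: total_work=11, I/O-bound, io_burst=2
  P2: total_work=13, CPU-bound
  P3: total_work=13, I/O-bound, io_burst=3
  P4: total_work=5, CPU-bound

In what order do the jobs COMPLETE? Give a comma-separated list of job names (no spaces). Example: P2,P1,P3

Answer: P3,P1,P4,P2

Derivation:
t=0-2: P1@Q0 runs 2, rem=9, I/O yield, promote→Q0. Q0=[P2,P3,P4,P1] Q1=[] Q2=[]
t=2-5: P2@Q0 runs 3, rem=10, quantum used, demote→Q1. Q0=[P3,P4,P1] Q1=[P2] Q2=[]
t=5-8: P3@Q0 runs 3, rem=10, I/O yield, promote→Q0. Q0=[P4,P1,P3] Q1=[P2] Q2=[]
t=8-11: P4@Q0 runs 3, rem=2, quantum used, demote→Q1. Q0=[P1,P3] Q1=[P2,P4] Q2=[]
t=11-13: P1@Q0 runs 2, rem=7, I/O yield, promote→Q0. Q0=[P3,P1] Q1=[P2,P4] Q2=[]
t=13-16: P3@Q0 runs 3, rem=7, I/O yield, promote→Q0. Q0=[P1,P3] Q1=[P2,P4] Q2=[]
t=16-18: P1@Q0 runs 2, rem=5, I/O yield, promote→Q0. Q0=[P3,P1] Q1=[P2,P4] Q2=[]
t=18-21: P3@Q0 runs 3, rem=4, I/O yield, promote→Q0. Q0=[P1,P3] Q1=[P2,P4] Q2=[]
t=21-23: P1@Q0 runs 2, rem=3, I/O yield, promote→Q0. Q0=[P3,P1] Q1=[P2,P4] Q2=[]
t=23-26: P3@Q0 runs 3, rem=1, I/O yield, promote→Q0. Q0=[P1,P3] Q1=[P2,P4] Q2=[]
t=26-28: P1@Q0 runs 2, rem=1, I/O yield, promote→Q0. Q0=[P3,P1] Q1=[P2,P4] Q2=[]
t=28-29: P3@Q0 runs 1, rem=0, completes. Q0=[P1] Q1=[P2,P4] Q2=[]
t=29-30: P1@Q0 runs 1, rem=0, completes. Q0=[] Q1=[P2,P4] Q2=[]
t=30-34: P2@Q1 runs 4, rem=6, quantum used, demote→Q2. Q0=[] Q1=[P4] Q2=[P2]
t=34-36: P4@Q1 runs 2, rem=0, completes. Q0=[] Q1=[] Q2=[P2]
t=36-42: P2@Q2 runs 6, rem=0, completes. Q0=[] Q1=[] Q2=[]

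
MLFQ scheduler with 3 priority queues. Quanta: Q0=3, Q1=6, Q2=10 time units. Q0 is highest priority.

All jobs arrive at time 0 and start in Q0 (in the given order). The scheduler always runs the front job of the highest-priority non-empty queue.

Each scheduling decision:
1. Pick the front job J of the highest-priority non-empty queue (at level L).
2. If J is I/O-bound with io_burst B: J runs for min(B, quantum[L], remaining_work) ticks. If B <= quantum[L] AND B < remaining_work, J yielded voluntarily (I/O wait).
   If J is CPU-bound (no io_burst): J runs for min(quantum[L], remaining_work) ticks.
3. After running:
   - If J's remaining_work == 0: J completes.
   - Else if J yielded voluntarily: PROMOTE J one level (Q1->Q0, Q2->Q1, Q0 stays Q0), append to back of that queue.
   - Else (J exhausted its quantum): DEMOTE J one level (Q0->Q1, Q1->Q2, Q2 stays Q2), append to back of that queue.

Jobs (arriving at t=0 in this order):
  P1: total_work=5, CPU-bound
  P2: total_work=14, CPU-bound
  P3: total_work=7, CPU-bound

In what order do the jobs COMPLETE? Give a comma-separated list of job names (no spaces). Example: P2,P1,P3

t=0-3: P1@Q0 runs 3, rem=2, quantum used, demote→Q1. Q0=[P2,P3] Q1=[P1] Q2=[]
t=3-6: P2@Q0 runs 3, rem=11, quantum used, demote→Q1. Q0=[P3] Q1=[P1,P2] Q2=[]
t=6-9: P3@Q0 runs 3, rem=4, quantum used, demote→Q1. Q0=[] Q1=[P1,P2,P3] Q2=[]
t=9-11: P1@Q1 runs 2, rem=0, completes. Q0=[] Q1=[P2,P3] Q2=[]
t=11-17: P2@Q1 runs 6, rem=5, quantum used, demote→Q2. Q0=[] Q1=[P3] Q2=[P2]
t=17-21: P3@Q1 runs 4, rem=0, completes. Q0=[] Q1=[] Q2=[P2]
t=21-26: P2@Q2 runs 5, rem=0, completes. Q0=[] Q1=[] Q2=[]

Answer: P1,P3,P2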